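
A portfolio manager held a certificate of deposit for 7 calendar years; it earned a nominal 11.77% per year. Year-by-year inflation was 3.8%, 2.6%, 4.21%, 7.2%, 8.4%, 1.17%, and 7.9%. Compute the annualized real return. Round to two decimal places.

6.44%

Cumulative inflation factor: 1.038 × 1.026 × 1.0421 × 1.072 × 1.084 × 1.0117 × 1.079 ≈ 1.40783.
Nominal growth factor: 2.17910. Real growth factor = 2.17910 / 1.40783 ≈ 1.54784.
Annualized: 1.54784^(1/7) − 1 ≈ 0.06440.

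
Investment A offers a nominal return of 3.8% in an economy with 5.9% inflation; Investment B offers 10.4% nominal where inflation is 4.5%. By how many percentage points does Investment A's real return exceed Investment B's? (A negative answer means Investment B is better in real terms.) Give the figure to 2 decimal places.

-7.63

Investment A real return: 1.038/1.059 − 1 = -1.983%.
Investment B real return: 1.104/1.045 − 1 = 5.646%.
Difference: -1.983 − 5.646 = -7.629 pp.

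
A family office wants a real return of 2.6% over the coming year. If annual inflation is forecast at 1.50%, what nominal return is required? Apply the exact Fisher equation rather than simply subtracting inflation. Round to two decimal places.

By the Fisher equation, 1 + r_nom = (1 + 2.6%)(1 + 1.50%) = 1.026 × 1.0150 = 1.04139.
So r_nom = 4.139%.

4.14%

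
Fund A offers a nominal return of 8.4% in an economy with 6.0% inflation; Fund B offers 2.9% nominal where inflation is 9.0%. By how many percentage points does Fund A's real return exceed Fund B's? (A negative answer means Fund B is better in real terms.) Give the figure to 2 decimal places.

7.86

Fund A real return: 1.084/1.060 − 1 = 2.264%.
Fund B real return: 1.029/1.090 − 1 = -5.596%.
Difference: 2.264 − (-5.596) = 7.860 pp.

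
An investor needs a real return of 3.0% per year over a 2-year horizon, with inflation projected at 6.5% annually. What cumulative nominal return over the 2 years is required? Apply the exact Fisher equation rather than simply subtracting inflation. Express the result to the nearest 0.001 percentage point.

Required annual nominal rate: (1+3.0%)(1+6.5%) − 1 = 9.695%.
Cumulative over 2 years: (1 + 0.09695)^2 − 1 ≈ 0.20330.

20.330%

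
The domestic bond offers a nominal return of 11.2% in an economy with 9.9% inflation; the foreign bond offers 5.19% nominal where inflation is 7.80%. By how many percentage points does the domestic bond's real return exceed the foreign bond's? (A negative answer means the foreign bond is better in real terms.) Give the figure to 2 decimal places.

The domestic bond real return: 1.112/1.099 − 1 = 1.183%.
The foreign bond real return: 1.0519/1.0780 − 1 = -2.421%.
Difference: 1.183 − (-2.421) = 3.604 pp.

3.60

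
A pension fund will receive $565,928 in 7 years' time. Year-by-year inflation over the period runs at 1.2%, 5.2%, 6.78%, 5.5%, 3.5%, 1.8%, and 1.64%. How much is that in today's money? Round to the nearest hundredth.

Price-level factor over 7 years: 1.012 × 1.052 × 1.0678 × 1.055 × 1.035 × 1.018 × 1.0164 ≈ 1.2843737256.
Purchasing power today: $565,928 divided by that factor.

$440,625.64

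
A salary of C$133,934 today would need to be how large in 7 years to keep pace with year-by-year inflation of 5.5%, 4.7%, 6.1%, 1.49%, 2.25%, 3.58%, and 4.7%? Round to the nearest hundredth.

Cumulative price-level factor: 1.055 × 1.047 × 1.061 × 1.0149 × 1.0225 × 1.0358 × 1.047 ≈ 1.3189358797.
Multiplying C$133,934 by the price-level factor gives the future nominal sum.

C$176,650.36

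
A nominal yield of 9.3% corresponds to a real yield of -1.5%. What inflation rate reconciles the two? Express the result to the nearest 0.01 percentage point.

10.96%

From (1+r_nom) = (1+r_real)(1+π), we get 1+π = (1 + 9.3%)/(1 − 1.5%) = 1.093/0.985 ≈ 1.10964.
So π ≈ 10.9645%.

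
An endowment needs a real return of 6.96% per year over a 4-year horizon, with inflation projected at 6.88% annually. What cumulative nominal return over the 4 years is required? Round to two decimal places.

70.79%

Required annual nominal rate: (1+6.96%)(1+6.88%) − 1 = 14.318848%.
Cumulative over 4 years: (1 + 0.14318848)^4 − 1 ≈ 0.70794.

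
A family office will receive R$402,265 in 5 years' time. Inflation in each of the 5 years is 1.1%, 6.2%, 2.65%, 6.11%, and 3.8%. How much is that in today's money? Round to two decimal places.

Price-level factor over 5 years: 1.011 × 1.062 × 1.0265 × 1.0611 × 1.038 ≈ 1.2139150452.
Purchasing power today: R$402,265 divided by that factor.

R$331,378.21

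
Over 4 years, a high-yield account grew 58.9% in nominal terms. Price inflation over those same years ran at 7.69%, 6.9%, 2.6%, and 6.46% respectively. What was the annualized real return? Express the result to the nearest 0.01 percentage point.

6.03%

Cumulative inflation factor: 1.0769 × 1.069 × 1.026 × 1.0646 ≈ 1.25744.
Nominal growth factor: 1.58900. Real growth factor = 1.58900 / 1.25744 ≈ 1.26368.
Annualized: 1.26368^(1/4) − 1 ≈ 0.06025.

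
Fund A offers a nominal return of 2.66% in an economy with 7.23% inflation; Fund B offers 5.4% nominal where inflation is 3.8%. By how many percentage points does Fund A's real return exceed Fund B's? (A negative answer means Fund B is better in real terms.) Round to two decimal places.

-5.80

Fund A real return: 1.0266/1.0723 − 1 = -4.262%.
Fund B real return: 1.054/1.038 − 1 = 1.541%.
Difference: -4.262 − 1.541 = -5.803 pp.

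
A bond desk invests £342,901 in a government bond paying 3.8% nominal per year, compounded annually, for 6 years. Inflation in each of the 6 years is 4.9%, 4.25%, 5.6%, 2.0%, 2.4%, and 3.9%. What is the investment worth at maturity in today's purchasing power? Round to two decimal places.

Nominal value at maturity: £342,901 × (1 + 3.8%)^6 ≈ £428,896.87.
Price-level factor over 6 years: 1.049 × 1.0425 × 1.056 × 1.020 × 1.024 × 1.039 ≈ 1.2532310488.
The maturity value deflated by that factor is the answer in today's purchasing power.

£342,232.88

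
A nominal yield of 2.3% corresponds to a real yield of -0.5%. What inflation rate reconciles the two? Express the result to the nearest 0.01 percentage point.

From (1+r_nom) = (1+r_real)(1+π), we get 1+π = (1 + 2.3%)/(1 − 0.5%) = 1.023/0.995 ≈ 1.02814.
So π ≈ 2.8141%.

2.81%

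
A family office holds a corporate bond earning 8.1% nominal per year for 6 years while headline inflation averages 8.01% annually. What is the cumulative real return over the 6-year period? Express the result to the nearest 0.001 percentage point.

The annual real rate is (1+8.1%)/(1+8.01%) − 1 = 0.0833%.
Compounded over 6 years: (1 + 0.000833)^6 − 1 ≈ 0.00501.

0.501%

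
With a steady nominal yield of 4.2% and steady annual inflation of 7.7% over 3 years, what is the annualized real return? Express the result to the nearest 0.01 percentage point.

With constant rates the annual real return is the same each year: (1+4.2%)/(1+7.7%) − 1 = -0.03250.

-3.25%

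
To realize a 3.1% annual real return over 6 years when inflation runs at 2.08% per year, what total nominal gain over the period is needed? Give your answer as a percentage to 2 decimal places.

Required annual nominal rate: (1+3.1%)(1+2.08%) − 1 = 5.24448%.
Cumulative over 6 years: (1 + 0.0524448)^6 − 1 ≈ 0.35893.

35.89%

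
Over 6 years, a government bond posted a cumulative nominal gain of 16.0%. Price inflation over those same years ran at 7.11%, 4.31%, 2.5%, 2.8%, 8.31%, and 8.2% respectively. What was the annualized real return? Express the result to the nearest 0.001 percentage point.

Cumulative inflation factor: 1.0711 × 1.0431 × 1.025 × 1.028 × 1.0831 × 1.082 ≈ 1.37965.
Nominal growth factor: 1.16000. Real growth factor = 1.16000 / 1.37965 ≈ 0.84079.
Annualized: 0.84079^(1/6) − 1 ≈ -0.02849.

-2.849%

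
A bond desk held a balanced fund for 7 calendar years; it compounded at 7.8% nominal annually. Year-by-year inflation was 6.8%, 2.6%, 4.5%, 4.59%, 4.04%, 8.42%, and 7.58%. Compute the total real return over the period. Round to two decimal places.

Cumulative inflation factor: 1.068 × 1.026 × 1.045 × 1.0459 × 1.0404 × 1.0842 × 1.0758 ≈ 1.45334.
Nominal growth factor: 1.69173. Real growth factor = 1.69173 / 1.45334 ≈ 1.16403.
Total real return ≈ 16.4032%.

16.40%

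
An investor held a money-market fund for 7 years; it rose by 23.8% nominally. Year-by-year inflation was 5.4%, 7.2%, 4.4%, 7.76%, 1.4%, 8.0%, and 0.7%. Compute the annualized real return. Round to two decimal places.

-1.76%

Cumulative inflation factor: 1.054 × 1.072 × 1.044 × 1.0776 × 1.014 × 1.080 × 1.007 ≈ 1.40180.
Nominal growth factor: 1.23800. Real growth factor = 1.23800 / 1.40180 ≈ 0.88315.
Annualized: 0.88315^(1/7) − 1 ≈ -0.01759.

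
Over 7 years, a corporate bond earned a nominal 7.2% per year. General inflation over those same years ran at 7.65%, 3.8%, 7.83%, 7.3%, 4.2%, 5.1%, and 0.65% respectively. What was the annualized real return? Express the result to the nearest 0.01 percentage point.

Cumulative inflation factor: 1.0765 × 1.038 × 1.0783 × 1.073 × 1.042 × 1.051 × 1.0065 ≈ 1.42507.
Nominal growth factor: 1.62691. Real growth factor = 1.62691 / 1.42507 ≈ 1.14164.
Annualized: 1.14164^(1/7) − 1 ≈ 0.01910.

1.91%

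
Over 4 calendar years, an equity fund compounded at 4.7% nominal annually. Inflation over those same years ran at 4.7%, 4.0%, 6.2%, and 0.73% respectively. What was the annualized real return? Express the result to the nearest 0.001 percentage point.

Cumulative inflation factor: 1.047 × 1.040 × 1.062 × 1.0073 ≈ 1.16483.
Nominal growth factor: 1.20167. Real growth factor = 1.20167 / 1.16483 ≈ 1.03163.
Annualized: 1.03163^(1/4) − 1 ≈ 0.00782.

0.782%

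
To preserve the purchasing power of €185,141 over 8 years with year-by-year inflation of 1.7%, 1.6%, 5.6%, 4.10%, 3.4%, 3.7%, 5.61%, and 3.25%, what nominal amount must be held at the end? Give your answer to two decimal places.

Cumulative price-level factor: 1.017 × 1.016 × 1.056 × 1.0410 × 1.034 × 1.037 × 1.0561 × 1.0325 ≈ 1.3280783796.
Multiplying €185,141 by the price-level factor gives the future nominal sum.

€245,881.76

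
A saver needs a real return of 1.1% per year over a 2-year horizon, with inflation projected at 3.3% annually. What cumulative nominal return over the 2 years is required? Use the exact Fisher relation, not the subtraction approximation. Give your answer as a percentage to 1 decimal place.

Required annual nominal rate: (1+1.1%)(1+3.3%) − 1 = 4.4363%.
Cumulative over 2 years: (1 + 0.044363)^2 − 1 ≈ 0.09069.

9.1%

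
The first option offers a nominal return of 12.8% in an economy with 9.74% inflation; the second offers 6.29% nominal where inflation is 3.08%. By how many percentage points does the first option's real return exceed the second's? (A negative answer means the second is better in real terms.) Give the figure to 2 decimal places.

The first option real return: 1.128/1.0974 − 1 = 2.788%.
The second real return: 1.0629/1.0308 − 1 = 3.114%.
Difference: 2.788 − 3.114 = -0.326 pp.

-0.33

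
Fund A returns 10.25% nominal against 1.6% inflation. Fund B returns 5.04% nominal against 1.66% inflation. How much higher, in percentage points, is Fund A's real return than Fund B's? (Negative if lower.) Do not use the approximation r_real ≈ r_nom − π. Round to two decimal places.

5.19

Fund A real return: 1.1025/1.016 − 1 = 8.514%.
Fund B real return: 1.0504/1.0166 − 1 = 3.325%.
Difference: 8.514 − 3.325 = 5.189 pp.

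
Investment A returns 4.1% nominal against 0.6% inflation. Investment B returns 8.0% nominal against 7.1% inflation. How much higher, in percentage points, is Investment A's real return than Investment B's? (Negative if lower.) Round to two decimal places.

Investment A real return: 1.041/1.006 − 1 = 3.479%.
Investment B real return: 1.080/1.071 − 1 = 0.840%.
Difference: 3.479 − 0.840 = 2.639 pp.

2.64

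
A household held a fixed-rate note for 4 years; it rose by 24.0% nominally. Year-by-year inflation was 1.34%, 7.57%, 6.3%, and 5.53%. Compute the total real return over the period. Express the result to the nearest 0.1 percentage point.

Cumulative inflation factor: 1.0134 × 1.0757 × 1.063 × 1.0553 ≈ 1.22287.
Nominal growth factor: 1.24000. Real growth factor = 1.24000 / 1.22287 ≈ 1.01401.
Total real return ≈ 1.4006%.

1.4%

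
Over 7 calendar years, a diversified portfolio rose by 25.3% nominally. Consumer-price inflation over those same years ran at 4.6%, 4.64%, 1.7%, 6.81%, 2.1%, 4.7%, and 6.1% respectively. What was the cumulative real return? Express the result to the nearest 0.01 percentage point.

Cumulative inflation factor: 1.046 × 1.0464 × 1.017 × 1.0681 × 1.021 × 1.047 × 1.061 ≈ 1.34850.
Nominal growth factor: 1.25300. Real growth factor = 1.25300 / 1.34850 ≈ 0.92918.
Total real return ≈ -7.0818%.

-7.08%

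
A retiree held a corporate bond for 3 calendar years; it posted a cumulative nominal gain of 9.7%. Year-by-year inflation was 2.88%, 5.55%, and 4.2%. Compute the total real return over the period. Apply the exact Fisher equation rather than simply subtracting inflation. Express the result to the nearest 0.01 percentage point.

Cumulative inflation factor: 1.0288 × 1.0555 × 1.042 ≈ 1.13151.
Nominal growth factor: 1.09700. Real growth factor = 1.09700 / 1.13151 ≈ 0.96950.
Total real return ≈ -3.0496%.

-3.05%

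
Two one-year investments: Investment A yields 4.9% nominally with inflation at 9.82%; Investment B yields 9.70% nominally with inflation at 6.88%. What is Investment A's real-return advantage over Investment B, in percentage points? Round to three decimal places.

Investment A real return: 1.049/1.0982 − 1 = -4.4801%.
Investment B real return: 1.0970/1.0688 − 1 = 2.6385%.
Difference: -4.4801 − 2.6385 = -7.1186 pp.

-7.119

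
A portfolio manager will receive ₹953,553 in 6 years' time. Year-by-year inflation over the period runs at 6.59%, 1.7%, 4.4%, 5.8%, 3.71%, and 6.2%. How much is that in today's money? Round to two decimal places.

Price-level factor over 6 years: 1.0659 × 1.017 × 1.044 × 1.058 × 1.0371 × 1.062 ≈ 1.3187690084.
Purchasing power today: ₹953,553 divided by that factor.

₹723,062.94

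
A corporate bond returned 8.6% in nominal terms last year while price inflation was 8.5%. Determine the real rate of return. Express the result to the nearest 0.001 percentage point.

0.092%

Real return via the Fisher equation: (1 + 8.6%)/(1 + 8.5%) − 1 = 1.086/1.085 − 1 ≈ 0.00092.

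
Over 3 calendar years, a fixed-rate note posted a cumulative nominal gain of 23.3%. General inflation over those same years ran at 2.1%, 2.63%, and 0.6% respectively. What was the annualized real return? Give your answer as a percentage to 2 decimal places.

5.36%

Cumulative inflation factor: 1.021 × 1.0263 × 1.006 ≈ 1.05414.
Nominal growth factor: 1.23300. Real growth factor = 1.23300 / 1.05414 ≈ 1.16967.
Annualized: 1.16967^(1/3) − 1 ≈ 0.05363.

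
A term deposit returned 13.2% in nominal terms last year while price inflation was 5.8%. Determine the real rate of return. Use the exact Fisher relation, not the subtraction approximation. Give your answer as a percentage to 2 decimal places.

Real return via the Fisher equation: (1 + 13.2%)/(1 + 5.8%) − 1 = 1.132/1.058 − 1 ≈ 0.06994.

6.99%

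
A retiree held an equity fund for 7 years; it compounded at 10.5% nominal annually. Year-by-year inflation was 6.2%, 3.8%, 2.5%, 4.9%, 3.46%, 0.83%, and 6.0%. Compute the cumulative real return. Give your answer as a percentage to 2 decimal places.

53.48%

Cumulative inflation factor: 1.062 × 1.038 × 1.025 × 1.049 × 1.0346 × 1.0083 × 1.060 ≈ 1.31066.
Nominal growth factor: 2.01157. Real growth factor = 2.01157 / 1.31066 ≈ 1.53478.
Total real return ≈ 53.4782%.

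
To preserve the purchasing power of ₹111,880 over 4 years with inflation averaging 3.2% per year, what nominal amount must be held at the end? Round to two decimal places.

Cumulative price-level factor: (1+3.2%)^4 ≈ 1.1342761206.
Multiplying ₹111,880 by the price-level factor gives the future nominal sum.

₹126,902.81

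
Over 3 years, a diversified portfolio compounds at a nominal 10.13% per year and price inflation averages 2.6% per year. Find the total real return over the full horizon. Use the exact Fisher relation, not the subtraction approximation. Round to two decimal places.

23.67%

The annual real rate is (1+10.13%)/(1+2.6%) − 1 = 7.3392%.
Compounded over 3 years: (1 + 0.073392)^3 − 1 ≈ 0.23673.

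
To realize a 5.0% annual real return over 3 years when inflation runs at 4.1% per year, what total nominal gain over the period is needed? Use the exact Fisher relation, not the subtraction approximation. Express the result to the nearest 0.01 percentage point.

Required annual nominal rate: (1+5.0%)(1+4.1%) − 1 = 9.305%.
Cumulative over 3 years: (1 + 0.09305)^3 − 1 ≈ 0.30593.

30.59%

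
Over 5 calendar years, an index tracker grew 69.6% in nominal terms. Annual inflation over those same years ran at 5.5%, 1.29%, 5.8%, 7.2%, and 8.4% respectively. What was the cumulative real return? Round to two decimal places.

29.09%

Cumulative inflation factor: 1.055 × 1.0129 × 1.058 × 1.072 × 1.084 ≈ 1.31380.
Nominal growth factor: 1.69600. Real growth factor = 1.69600 / 1.31380 ≈ 1.29091.
Total real return ≈ 29.0913%.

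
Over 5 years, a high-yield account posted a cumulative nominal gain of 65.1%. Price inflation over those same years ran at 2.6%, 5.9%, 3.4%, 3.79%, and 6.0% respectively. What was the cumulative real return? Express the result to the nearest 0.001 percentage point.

Cumulative inflation factor: 1.026 × 1.059 × 1.034 × 1.0379 × 1.060 ≈ 1.23602.
Nominal growth factor: 1.65100. Real growth factor = 1.65100 / 1.23602 ≈ 1.33574.
Total real return ≈ 33.5740%.

33.574%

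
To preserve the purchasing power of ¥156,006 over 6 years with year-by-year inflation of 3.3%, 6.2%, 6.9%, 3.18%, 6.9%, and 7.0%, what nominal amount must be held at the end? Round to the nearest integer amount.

Cumulative price-level factor: 1.033 × 1.062 × 1.069 × 1.0318 × 1.069 × 1.070 ≈ 1.3840747631.
The nominal amount required is ¥156,006 scaled up by that factor.

¥215,924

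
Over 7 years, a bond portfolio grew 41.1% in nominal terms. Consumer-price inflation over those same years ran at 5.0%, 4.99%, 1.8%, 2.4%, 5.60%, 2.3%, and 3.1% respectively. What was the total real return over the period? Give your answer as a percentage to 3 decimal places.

Cumulative inflation factor: 1.050 × 1.0499 × 1.018 × 1.024 × 1.0560 × 1.023 × 1.031 ≈ 1.27992.
Nominal growth factor: 1.41100. Real growth factor = 1.41100 / 1.27992 ≈ 1.10241.
Total real return ≈ 10.2412%.

10.241%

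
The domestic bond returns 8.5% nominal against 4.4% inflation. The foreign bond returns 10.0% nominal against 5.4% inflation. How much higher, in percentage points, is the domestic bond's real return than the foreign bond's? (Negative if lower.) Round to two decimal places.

-0.44

The domestic bond real return: 1.085/1.044 − 1 = 3.927%.
The foreign bond real return: 1.100/1.054 − 1 = 4.364%.
Difference: 3.927 − 4.364 = -0.437 pp.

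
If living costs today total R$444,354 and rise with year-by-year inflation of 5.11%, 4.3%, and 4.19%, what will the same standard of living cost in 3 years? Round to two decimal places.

Cumulative price-level factor: 1.0511 × 1.043 × 1.0419 ≈ 1.1422321569.
Multiplying R$444,354 by the price-level factor gives the future nominal sum.

R$507,555.43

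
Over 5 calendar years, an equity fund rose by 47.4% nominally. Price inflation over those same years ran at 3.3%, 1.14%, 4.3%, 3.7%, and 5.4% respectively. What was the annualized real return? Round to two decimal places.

4.36%

Cumulative inflation factor: 1.033 × 1.0114 × 1.043 × 1.037 × 1.054 ≈ 1.19104.
Nominal growth factor: 1.47400. Real growth factor = 1.47400 / 1.19104 ≈ 1.23757.
Annualized: 1.23757^(1/5) − 1 ≈ 0.04355.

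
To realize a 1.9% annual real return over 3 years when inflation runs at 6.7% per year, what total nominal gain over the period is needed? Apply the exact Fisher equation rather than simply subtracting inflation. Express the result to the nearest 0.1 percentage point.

28.5%

Required annual nominal rate: (1+1.9%)(1+6.7%) − 1 = 8.7273%.
Cumulative over 3 years: (1 + 0.087273)^3 − 1 ≈ 0.28533.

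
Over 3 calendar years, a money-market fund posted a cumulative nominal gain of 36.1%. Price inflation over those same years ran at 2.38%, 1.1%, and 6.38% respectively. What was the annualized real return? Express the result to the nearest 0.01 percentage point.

7.32%

Cumulative inflation factor: 1.0238 × 1.011 × 1.0638 ≈ 1.10110.
Nominal growth factor: 1.36100. Real growth factor = 1.36100 / 1.10110 ≈ 1.23604.
Annualized: 1.23604^(1/3) − 1 ≈ 0.07319.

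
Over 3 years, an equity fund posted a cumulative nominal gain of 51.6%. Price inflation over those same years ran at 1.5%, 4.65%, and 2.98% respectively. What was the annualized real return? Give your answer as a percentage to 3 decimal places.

Cumulative inflation factor: 1.015 × 1.0465 × 1.0298 ≈ 1.09385.
Nominal growth factor: 1.51600. Real growth factor = 1.51600 / 1.09385 ≈ 1.38593.
Annualized: 1.38593^(1/3) − 1 ≈ 0.11493.

11.493%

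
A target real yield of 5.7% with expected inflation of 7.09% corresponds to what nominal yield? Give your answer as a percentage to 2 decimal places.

13.19%

By the Fisher equation, 1 + r_nom = (1 + 5.7%)(1 + 7.09%) = 1.057 × 1.0709 = 1.1319413.
So r_nom = 13.19413%.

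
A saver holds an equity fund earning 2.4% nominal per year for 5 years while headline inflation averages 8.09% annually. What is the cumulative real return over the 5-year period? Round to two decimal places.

The annual real rate is (1+2.4%)/(1+8.09%) − 1 = -5.2641%.
Compounded over 5 years: (1 + -0.052641)^5 − 1 ≈ -0.23692.

-23.69%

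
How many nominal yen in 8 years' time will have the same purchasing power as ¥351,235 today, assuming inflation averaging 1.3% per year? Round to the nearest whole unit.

¥389,469

Cumulative price-level factor: (1+1.3%)^8 ≈ 1.1088570522.
Multiplying ¥351,235 by the price-level factor gives the future nominal sum.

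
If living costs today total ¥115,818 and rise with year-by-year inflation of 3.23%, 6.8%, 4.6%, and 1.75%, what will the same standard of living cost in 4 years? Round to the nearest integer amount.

Cumulative price-level factor: 1.0323 × 1.068 × 1.046 × 1.0175 ≈ 1.1733924310.
The nominal amount required is ¥115,818 scaled up by that factor.

¥135,900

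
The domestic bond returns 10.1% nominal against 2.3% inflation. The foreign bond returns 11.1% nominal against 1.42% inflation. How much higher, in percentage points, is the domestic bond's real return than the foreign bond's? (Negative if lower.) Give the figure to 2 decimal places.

The domestic bond real return: 1.101/1.023 − 1 = 7.625%.
The foreign bond real return: 1.111/1.0142 − 1 = 9.544%.
Difference: 7.625 − 9.544 = -1.919 pp.

-1.92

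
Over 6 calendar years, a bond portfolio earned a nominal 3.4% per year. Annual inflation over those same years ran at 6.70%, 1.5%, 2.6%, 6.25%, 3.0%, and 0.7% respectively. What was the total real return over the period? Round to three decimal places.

-0.196%

Cumulative inflation factor: 1.0670 × 1.015 × 1.026 × 1.0625 × 1.030 × 1.007 ≈ 1.22454.
Nominal growth factor: 1.22215. Real growth factor = 1.22215 / 1.22454 ≈ 0.99804.
Total real return ≈ -0.1956%.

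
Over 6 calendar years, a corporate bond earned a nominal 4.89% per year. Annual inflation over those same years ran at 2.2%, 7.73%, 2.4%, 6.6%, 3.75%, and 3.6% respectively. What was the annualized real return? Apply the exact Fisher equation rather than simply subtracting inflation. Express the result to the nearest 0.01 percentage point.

Cumulative inflation factor: 1.022 × 1.0773 × 1.024 × 1.066 × 1.0375 × 1.036 ≈ 1.29179.
Nominal growth factor: 1.33169. Real growth factor = 1.33169 / 1.29179 ≈ 1.03089.
Annualized: 1.03089^(1/6) − 1 ≈ 0.00508.

0.51%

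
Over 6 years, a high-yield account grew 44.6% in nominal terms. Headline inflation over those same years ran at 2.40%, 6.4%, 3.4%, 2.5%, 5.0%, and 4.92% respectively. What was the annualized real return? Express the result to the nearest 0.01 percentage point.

Cumulative inflation factor: 1.0240 × 1.064 × 1.034 × 1.025 × 1.050 × 1.0492 ≈ 1.27214.
Nominal growth factor: 1.44600. Real growth factor = 1.44600 / 1.27214 ≈ 1.13667.
Annualized: 1.13667^(1/6) − 1 ≈ 0.02158.

2.16%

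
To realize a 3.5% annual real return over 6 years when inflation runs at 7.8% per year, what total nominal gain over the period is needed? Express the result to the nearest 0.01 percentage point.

Required annual nominal rate: (1+3.5%)(1+7.8%) − 1 = 11.573%.
Cumulative over 6 years: (1 + 0.11573)^6 − 1 ≈ 0.92910.

92.91%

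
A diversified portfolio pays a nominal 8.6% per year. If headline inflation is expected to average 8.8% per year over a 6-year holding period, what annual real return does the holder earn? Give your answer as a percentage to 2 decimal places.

With constant rates the annual real return is the same each year: (1+8.6%)/(1+8.8%) − 1 = -0.00184.

-0.18%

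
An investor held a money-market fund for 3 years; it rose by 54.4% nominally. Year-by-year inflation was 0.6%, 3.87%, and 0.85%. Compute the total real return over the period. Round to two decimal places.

46.52%

Cumulative inflation factor: 1.006 × 1.0387 × 1.0085 ≈ 1.05381.
Nominal growth factor: 1.54400. Real growth factor = 1.54400 / 1.05381 ≈ 1.46515.
Total real return ≈ 46.5154%.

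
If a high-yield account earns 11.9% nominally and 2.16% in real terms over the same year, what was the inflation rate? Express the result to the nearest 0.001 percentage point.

From (1+r_nom) = (1+r_real)(1+π), we get 1+π = (1 + 11.9%)/(1 + 2.16%) = 1.119/1.0216 ≈ 1.09534.
So π ≈ 9.5341%.

9.534%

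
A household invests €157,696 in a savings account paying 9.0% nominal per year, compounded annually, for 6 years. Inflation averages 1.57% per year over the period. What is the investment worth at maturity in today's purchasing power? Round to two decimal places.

Nominal value at maturity: €157,696 × (1 + 9.0%)^6 ≈ €264,471.98.
Price-level factor over 6 years: (1 + 1.57%)^6 ≈ 1.0979756650.
The maturity value deflated by that factor is the answer in today's purchasing power.

€240,872.35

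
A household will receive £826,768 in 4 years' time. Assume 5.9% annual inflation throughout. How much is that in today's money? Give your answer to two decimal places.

Price-level factor over 4 years: (1 + 5.9%)^4 ≈ 1.2577196334.
Purchasing power today: £826,768 divided by that factor.

£657,354.77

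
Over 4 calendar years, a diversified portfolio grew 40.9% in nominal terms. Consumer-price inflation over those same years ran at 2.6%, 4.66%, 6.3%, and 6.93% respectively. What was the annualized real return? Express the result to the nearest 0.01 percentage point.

3.65%

Cumulative inflation factor: 1.026 × 1.0466 × 1.063 × 1.0693 ≈ 1.22057.
Nominal growth factor: 1.40900. Real growth factor = 1.40900 / 1.22057 ≈ 1.15438.
Annualized: 1.15438^(1/4) − 1 ≈ 0.03654.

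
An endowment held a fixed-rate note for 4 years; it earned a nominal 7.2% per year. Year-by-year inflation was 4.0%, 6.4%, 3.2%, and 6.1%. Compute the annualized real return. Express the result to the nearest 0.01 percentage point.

2.18%

Cumulative inflation factor: 1.040 × 1.064 × 1.032 × 1.061 ≈ 1.21163.
Nominal growth factor: 1.32062. Real growth factor = 1.32062 / 1.21163 ≈ 1.08996.
Annualized: 1.08996^(1/4) − 1 ≈ 0.02177.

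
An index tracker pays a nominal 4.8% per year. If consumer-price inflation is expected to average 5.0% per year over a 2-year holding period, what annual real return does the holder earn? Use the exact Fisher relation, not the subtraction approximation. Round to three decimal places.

With constant rates the annual real return is the same each year: (1+4.8%)/(1+5.0%) − 1 = -0.00190.

-0.190%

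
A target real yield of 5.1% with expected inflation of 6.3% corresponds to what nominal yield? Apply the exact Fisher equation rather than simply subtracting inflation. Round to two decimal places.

By the Fisher equation, 1 + r_nom = (1 + 5.1%)(1 + 6.3%) = 1.051 × 1.063 = 1.117213.
So r_nom = 11.7213%.

11.72%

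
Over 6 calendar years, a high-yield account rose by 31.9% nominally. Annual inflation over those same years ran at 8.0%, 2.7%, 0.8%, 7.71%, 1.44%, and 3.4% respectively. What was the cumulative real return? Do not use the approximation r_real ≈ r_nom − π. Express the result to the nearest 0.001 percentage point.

4.425%

Cumulative inflation factor: 1.080 × 1.027 × 1.008 × 1.0771 × 1.0144 × 1.034 ≈ 1.26311.
Nominal growth factor: 1.31900. Real growth factor = 1.31900 / 1.26311 ≈ 1.04425.
Total real return ≈ 4.4249%.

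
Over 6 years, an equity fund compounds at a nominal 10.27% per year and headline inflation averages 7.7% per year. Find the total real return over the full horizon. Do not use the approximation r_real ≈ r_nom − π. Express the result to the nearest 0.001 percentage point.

The annual real rate is (1+10.27%)/(1+7.7%) − 1 = 2.3863%.
Compounded over 6 years: (1 + 0.023863)^6 − 1 ≈ 0.15199.

15.199%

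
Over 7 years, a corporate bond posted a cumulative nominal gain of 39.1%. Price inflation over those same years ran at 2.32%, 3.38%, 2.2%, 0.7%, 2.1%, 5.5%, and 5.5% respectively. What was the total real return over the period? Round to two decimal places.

12.44%

Cumulative inflation factor: 1.0232 × 1.0338 × 1.022 × 1.007 × 1.021 × 1.055 × 1.055 ≈ 1.23711.
Nominal growth factor: 1.39100. Real growth factor = 1.39100 / 1.23711 ≈ 1.12440.
Total real return ≈ 12.4395%.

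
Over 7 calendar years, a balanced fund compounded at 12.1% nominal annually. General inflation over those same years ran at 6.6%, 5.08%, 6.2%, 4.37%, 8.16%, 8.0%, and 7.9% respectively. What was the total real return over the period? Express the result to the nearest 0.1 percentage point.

42.2%

Cumulative inflation factor: 1.066 × 1.0508 × 1.062 × 1.0437 × 1.0816 × 1.080 × 1.079 ≈ 1.56491.
Nominal growth factor: 2.22454. Real growth factor = 2.22454 / 1.56491 ≈ 1.42151.
Total real return ≈ 42.1510%.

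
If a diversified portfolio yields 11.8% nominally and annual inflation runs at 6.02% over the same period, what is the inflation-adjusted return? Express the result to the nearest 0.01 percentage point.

Real return via the Fisher equation: (1 + 11.8%)/(1 + 6.02%) − 1 = 1.118/1.0602 − 1 ≈ 0.05452.

5.45%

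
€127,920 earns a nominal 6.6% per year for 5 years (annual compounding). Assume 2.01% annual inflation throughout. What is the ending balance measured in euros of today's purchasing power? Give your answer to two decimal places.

€159,408.23

Nominal value at maturity: €127,920 × (1 + 6.6%)^5 ≈ €176,085.86.
Price-level factor over 5 years: (1 + 2.01%)^5 ≈ 1.1046221254.
Dividing the nominal maturity value by the price-level factor gives the value in today's money.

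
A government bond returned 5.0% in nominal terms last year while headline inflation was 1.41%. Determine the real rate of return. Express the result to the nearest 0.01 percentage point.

3.54%

Real return via the Fisher equation: (1 + 5.0%)/(1 + 1.41%) − 1 = 1.050/1.0141 − 1 ≈ 0.03540.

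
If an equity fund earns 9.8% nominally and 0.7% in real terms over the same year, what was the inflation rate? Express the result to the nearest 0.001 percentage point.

9.037%

From (1+r_nom) = (1+r_real)(1+π), we get 1+π = (1 + 9.8%)/(1 + 0.7%) = 1.098/1.007 ≈ 1.09037.
So π ≈ 9.0367%.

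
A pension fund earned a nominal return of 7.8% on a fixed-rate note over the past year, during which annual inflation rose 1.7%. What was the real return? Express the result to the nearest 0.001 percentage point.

5.998%

Real return via the Fisher equation: (1 + 7.8%)/(1 + 1.7%) − 1 = 1.078/1.017 − 1 ≈ 0.05998.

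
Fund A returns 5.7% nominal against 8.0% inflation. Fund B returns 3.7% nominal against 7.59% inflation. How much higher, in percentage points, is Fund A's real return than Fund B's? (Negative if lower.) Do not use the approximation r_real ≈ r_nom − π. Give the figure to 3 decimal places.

Fund A real return: 1.057/1.080 − 1 = -2.1296%.
Fund B real return: 1.037/1.0759 − 1 = -3.6156%.
Difference: -2.1296 − (-3.6156) = 1.4860 pp.

1.486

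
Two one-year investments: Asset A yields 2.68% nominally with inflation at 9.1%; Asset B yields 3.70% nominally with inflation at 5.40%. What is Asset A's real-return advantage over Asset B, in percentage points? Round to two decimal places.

-4.27

Asset A real return: 1.0268/1.091 − 1 = -5.885%.
Asset B real return: 1.0370/1.0540 − 1 = -1.613%.
Difference: -5.885 − (-1.613) = -4.272 pp.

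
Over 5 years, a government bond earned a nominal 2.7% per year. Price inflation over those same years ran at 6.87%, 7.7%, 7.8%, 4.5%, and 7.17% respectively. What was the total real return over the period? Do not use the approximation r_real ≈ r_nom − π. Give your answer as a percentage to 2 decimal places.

Cumulative inflation factor: 1.0687 × 1.077 × 1.078 × 1.045 × 1.0717 ≈ 1.38957.
Nominal growth factor: 1.14249. Real growth factor = 1.14249 / 1.38957 ≈ 0.82219.
Total real return ≈ -17.7810%.

-17.78%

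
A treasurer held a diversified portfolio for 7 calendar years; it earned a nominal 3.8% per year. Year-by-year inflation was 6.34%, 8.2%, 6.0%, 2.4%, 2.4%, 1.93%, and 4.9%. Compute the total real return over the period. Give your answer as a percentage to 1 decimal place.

-5.1%

Cumulative inflation factor: 1.0634 × 1.082 × 1.060 × 1.024 × 1.024 × 1.0193 × 1.049 ≈ 1.36744.
Nominal growth factor: 1.29832. Real growth factor = 1.29832 / 1.36744 ≈ 0.94945.
Total real return ≈ -5.0545%.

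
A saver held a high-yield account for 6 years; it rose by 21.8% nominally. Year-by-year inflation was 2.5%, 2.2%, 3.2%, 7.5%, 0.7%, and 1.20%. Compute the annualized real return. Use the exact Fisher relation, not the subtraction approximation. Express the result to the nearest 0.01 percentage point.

Cumulative inflation factor: 1.025 × 1.022 × 1.032 × 1.075 × 1.007 × 1.0120 ≈ 1.18433.
Nominal growth factor: 1.21800. Real growth factor = 1.21800 / 1.18433 ≈ 1.02843.
Annualized: 1.02843^(1/6) − 1 ≈ 0.00468.

0.47%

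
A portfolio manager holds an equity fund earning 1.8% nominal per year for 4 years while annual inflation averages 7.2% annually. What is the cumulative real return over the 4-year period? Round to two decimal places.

-18.68%

The annual real rate is (1+1.8%)/(1+7.2%) − 1 = -5.0373%.
Compounded over 4 years: (1 + -0.050373)^4 − 1 ≈ -0.18677.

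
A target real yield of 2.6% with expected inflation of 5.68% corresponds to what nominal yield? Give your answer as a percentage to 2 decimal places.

By the Fisher equation, 1 + r_nom = (1 + 2.6%)(1 + 5.68%) = 1.026 × 1.0568 = 1.0842768.
So r_nom = 8.42768%.

8.43%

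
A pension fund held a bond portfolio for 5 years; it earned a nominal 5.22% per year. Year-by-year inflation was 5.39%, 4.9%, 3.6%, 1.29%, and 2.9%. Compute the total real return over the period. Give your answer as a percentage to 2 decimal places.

Cumulative inflation factor: 1.0539 × 1.049 × 1.036 × 1.0129 × 1.029 ≈ 1.19376.
Nominal growth factor: 1.28971. Real growth factor = 1.28971 / 1.19376 ≈ 1.08038.
Total real return ≈ 8.0376%.

8.04%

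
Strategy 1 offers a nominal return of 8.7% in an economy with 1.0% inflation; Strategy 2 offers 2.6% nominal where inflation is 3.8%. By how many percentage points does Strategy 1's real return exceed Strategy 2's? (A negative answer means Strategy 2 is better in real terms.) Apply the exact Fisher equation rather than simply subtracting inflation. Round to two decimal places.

Strategy 1 real return: 1.087/1.010 − 1 = 7.624%.
Strategy 2 real return: 1.026/1.038 − 1 = -1.156%.
Difference: 7.624 − (-1.156) = 8.780 pp.

8.78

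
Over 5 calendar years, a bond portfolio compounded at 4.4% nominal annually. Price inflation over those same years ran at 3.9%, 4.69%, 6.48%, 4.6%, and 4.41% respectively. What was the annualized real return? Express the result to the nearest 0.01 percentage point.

-0.39%

Cumulative inflation factor: 1.039 × 1.0469 × 1.0648 × 1.046 × 1.0441 ≈ 1.26492.
Nominal growth factor: 1.24023. Real growth factor = 1.24023 / 1.26492 ≈ 0.98048.
Annualized: 0.98048^(1/5) − 1 ≈ -0.00393.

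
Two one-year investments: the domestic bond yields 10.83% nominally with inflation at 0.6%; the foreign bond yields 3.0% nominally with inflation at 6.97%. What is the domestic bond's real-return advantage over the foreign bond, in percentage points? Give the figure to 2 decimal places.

13.88

The domestic bond real return: 1.1083/1.006 − 1 = 10.169%.
The foreign bond real return: 1.030/1.0697 − 1 = -3.711%.
Difference: 10.169 − (-3.711) = 13.880 pp.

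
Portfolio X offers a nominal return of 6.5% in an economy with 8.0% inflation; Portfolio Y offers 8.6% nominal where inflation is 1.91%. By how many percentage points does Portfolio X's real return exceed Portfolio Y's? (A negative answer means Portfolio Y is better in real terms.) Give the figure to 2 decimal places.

-7.95

Portfolio X real return: 1.065/1.080 − 1 = -1.389%.
Portfolio Y real return: 1.086/1.0191 − 1 = 6.565%.
Difference: -1.389 − 6.565 = -7.954 pp.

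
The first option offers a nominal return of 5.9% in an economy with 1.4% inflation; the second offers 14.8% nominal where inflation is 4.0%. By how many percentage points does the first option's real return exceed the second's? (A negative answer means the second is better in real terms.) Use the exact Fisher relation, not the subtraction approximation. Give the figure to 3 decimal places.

-5.947

The first option real return: 1.059/1.014 − 1 = 4.4379%.
The second real return: 1.148/1.040 − 1 = 10.3846%.
Difference: 4.4379 − 10.3846 = -5.9467 pp.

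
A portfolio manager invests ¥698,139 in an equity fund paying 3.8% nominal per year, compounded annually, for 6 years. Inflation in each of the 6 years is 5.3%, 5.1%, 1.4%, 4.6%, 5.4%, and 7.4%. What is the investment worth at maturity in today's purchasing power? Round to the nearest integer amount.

Nominal value at maturity: ¥698,139 × (1 + 3.8%)^6 ≈ ¥873,225.
Price-level factor over 6 years: 1.053 × 1.051 × 1.014 × 1.046 × 1.054 × 1.074 ≈ 1.3287571638.
The maturity value deflated by that factor is the answer in today's purchasing power.

¥657,174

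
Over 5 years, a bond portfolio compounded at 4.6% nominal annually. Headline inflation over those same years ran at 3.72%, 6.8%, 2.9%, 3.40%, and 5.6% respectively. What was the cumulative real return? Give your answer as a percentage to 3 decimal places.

0.606%

Cumulative inflation factor: 1.0372 × 1.068 × 1.029 × 1.0340 × 1.056 ≈ 1.24461.
Nominal growth factor: 1.25216. Real growth factor = 1.25216 / 1.24461 ≈ 1.00606.
Total real return ≈ 0.6062%.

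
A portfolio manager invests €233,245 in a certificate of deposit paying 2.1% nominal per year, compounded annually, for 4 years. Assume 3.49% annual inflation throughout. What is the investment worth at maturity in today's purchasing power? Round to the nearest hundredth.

€220,964.12

Nominal value at maturity: €233,245 × (1 + 2.1%)^4 ≈ €253,463.43.
Price-level factor over 4 years: (1 + 3.49%)^4 ≈ 1.1470795777.
The maturity value deflated by that factor is the answer in today's purchasing power.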